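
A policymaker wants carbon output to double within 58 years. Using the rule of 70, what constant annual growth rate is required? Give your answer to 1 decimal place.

70 / 58 ≈ 1.21, so about 1.2% a year.

roughly 1.2%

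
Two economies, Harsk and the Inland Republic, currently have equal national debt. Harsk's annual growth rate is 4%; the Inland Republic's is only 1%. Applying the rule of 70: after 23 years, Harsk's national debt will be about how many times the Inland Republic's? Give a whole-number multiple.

Only the 3-point difference matters.
70/3 ≈ 23.33 years per doubling of the ratio; 23 years gives 0.99 doublings, so ≈ 2×.

around 2 times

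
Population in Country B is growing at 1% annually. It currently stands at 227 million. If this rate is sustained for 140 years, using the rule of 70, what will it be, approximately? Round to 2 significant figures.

around 910 million

It doubles every 70/1 ≈ 70.00 years, so 140 years is 2.00 doublings.
2^2.00 ≈ 4.00; 227 × 4.00 ≈ 910 million.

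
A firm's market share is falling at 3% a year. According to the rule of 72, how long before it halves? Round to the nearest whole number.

≈ 24 years

Falling at 3%, it halves about every 72/3 = 24.00 years.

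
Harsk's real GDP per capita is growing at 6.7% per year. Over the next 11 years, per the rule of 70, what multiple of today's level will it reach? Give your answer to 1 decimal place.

Doubles every ≈ 10.45 years (70/6.7).
11 years is 1.05 doublings; 2^1.05 ≈ 2.1×.

≈ 2.1 times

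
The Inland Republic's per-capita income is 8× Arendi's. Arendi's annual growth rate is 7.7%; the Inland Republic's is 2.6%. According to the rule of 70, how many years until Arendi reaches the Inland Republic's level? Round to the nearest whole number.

about 41 years

Arendi gains on the Inland Republic at 7.7% − 2.6% = 5.1 points a year.
At that relative rate the gap halves every 70/5.1 ≈ 13.73 years.
An 8× gap closes after 3 halvings: 3 × 13.73 ≈ 41 years.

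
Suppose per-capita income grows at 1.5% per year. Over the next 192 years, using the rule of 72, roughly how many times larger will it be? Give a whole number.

about 16 times

72/1.5 ≈ 48.00 years per doubling.
192 years fits 4 doublings: 2^4 = 16.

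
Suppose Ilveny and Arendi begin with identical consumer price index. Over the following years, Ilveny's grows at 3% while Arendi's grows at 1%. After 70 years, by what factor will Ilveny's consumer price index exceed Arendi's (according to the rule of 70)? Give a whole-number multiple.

Rate gap = 3% − 1% = 2 points.
The ratio doubles every 70/2 ≈ 35.00 years.
70/35.00 ≈ 2.00 doublings → ratio ≈ 2^2.00 ≈ 4.

around 4 times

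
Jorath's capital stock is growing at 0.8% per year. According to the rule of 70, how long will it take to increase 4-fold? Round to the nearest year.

around 175 years

One doubling takes 70/0.8 = 87.50 years.
4 = 2^2, so 2 doublings → 175 years.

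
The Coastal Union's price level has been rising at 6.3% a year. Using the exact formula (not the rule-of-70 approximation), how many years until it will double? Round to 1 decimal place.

11.3 years

t = ln(2) / ln(1 + 0.063) = 0.6931 / 0.061095 ≈ 11.34.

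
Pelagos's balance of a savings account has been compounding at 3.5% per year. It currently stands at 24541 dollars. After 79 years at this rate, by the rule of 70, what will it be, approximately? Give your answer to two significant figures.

It doubles every 70/3.5 ≈ 20.00 years, so 79 years is 3.95 doublings.
2^3.95 ≈ 15.45; 24541 × 15.45 ≈ 380000 dollars.

approximately 380000 dollars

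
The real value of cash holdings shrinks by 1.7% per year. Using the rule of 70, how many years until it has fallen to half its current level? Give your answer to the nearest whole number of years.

Halving time ≈ 70 / 1.7 = 41.18 → 41 years.

roughly 41 years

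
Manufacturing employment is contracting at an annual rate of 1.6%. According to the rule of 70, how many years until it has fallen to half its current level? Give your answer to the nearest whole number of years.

≈ 44 years

The rule works in reverse for decay: 70/1.6 ≈ 43.75 years to halve.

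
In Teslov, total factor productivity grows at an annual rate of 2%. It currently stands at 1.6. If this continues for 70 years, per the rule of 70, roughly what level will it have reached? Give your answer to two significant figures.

Doubling time ≈ 70/2 = 35.00 years.
70 years is 70/35.00 ≈ 2.00 doublings, a factor of 2^2.00 ≈ 4.00.
1.6 × 4.00 ≈ 6.4.

roughly 6.4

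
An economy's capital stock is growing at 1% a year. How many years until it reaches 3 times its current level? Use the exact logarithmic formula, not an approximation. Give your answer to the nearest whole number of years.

110 years

t = ln(3) / ln(1 + 0.01) = 1.0986 / 0.009950 ≈ 110.41.
≈ 110 years.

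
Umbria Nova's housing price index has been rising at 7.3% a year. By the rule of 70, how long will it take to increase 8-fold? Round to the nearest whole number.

29 years

Doubling time ≈ 70/7.3 = 9.59 years.
8× is 3 doublings, so 3 × 9.59 ≈ 29 years.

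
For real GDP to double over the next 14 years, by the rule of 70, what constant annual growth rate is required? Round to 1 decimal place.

about 5.0%

70 / 14 ≈ 5.00, so about 5.0% a year.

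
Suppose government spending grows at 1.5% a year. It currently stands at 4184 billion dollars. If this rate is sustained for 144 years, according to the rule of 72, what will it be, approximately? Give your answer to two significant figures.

It doubles every 72/1.5 ≈ 48.00 years, so 144 years is 3.00 doublings.
2^3.00 ≈ 8.00; 4184 × 8.00 ≈ 33000 billion dollars.

≈ 33000 billion dollars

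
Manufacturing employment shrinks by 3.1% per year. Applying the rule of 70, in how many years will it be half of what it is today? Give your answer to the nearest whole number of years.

Halving time ≈ 70 / 3.1 = 22.58 → 23 years.

≈ 23 years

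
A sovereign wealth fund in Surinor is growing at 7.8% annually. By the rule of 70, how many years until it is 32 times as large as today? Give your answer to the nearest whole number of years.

roughly 45 years

At 7.8% it doubles every 70/7.8 ≈ 8.97 years.
Getting to 32× needs 5 doublings: 5 × 8.97 ≈ 45 years.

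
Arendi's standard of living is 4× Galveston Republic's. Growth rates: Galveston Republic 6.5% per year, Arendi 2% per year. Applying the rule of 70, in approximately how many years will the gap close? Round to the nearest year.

Galveston Republic gains on Arendi at 6.5% − 2% = 4.5 points a year.
At that relative rate the gap halves every 70/4.5 ≈ 15.56 years.
A 4× gap closes after 2 halvings: 2 × 15.56 ≈ 31 years.

31 years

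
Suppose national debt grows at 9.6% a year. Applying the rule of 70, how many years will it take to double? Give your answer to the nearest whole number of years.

roughly 7 years

Doubling time ≈ 70 / 9.6 = 7.29 years.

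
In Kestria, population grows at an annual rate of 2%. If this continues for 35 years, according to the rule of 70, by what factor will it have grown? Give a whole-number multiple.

70/2 ≈ 35.00 years per doubling.
35 years fits 1 doubling: 2^1 = 2.

≈ 2 times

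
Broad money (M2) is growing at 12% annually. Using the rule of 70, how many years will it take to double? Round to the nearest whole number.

approximately 6 years

70/12 ≈ 5.83, so it doubles roughly every 6 years.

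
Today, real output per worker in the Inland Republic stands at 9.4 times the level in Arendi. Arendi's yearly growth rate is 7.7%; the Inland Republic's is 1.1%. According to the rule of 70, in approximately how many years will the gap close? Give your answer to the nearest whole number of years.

≈ 34 years

The growth-rate gap is 7.7% − 1.1% = 6.6 percentage points.
So the ratio between them halves every 70/6.6 ≈ 10.61 years.
A 9.4 times gap takes log₂(9.4) ≈ 3.23 halvings to close: 3.23 × 10.61 ≈ 34 years.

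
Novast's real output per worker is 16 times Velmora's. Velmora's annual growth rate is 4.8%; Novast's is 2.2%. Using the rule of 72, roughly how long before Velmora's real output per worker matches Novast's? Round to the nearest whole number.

The growth-rate gap is 4.8% − 2.2% = 2.6 percentage points.
So the ratio between them halves every 72/2.6 ≈ 27.69 years.
A 16 times gap closes after 4 halvings: 4 × 27.69 ≈ 111 years.

about 111 years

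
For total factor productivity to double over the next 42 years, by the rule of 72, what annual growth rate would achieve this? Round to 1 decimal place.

72 / 42 ≈ 1.71, so about 1.7% a year.

around 1.7% a year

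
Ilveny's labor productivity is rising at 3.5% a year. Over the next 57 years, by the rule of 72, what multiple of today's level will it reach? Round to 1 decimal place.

around 6.8 times

Doubling time ≈ 72/3.5 = 20.57 years.
57 years / 20.57 ≈ 2.77 doublings → factor 2^2.77 ≈ 6.8.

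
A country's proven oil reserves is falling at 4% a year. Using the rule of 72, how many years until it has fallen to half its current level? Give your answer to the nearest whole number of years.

Falling at 4%, it halves about every 72/4 = 18.00 years.

roughly 18 years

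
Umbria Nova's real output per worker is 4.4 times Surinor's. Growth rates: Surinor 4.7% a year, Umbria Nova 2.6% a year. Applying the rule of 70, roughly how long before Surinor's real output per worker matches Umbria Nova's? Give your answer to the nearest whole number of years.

What matters is the difference: 2.1 pp.
Rule of 70 on the gap: the ratio halves every 70/2.1 ≈ 33.33 years.
A 4.4 times gap takes log₂(4.4) ≈ 2.14 halvings to close: 2.14 × 33.33 ≈ 71 years.

approximately 71 years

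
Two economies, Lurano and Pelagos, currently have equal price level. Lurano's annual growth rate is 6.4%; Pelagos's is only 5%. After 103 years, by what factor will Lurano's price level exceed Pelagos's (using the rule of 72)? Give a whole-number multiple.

roughly 4 times

Rate gap = 6.4% − 5% = 1.4 points.
The ratio doubles every 72/1.4 ≈ 51.43 years.
103/51.43 ≈ 2.00 doublings → ratio ≈ 2^2.00 ≈ 4.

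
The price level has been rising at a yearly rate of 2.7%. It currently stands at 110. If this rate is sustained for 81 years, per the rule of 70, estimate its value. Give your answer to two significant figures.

roughly 960

Doubling time ≈ 70/2.7 = 25.93 years.
81 years is 81/25.93 ≈ 3.12 doublings, a factor of 2^3.12 ≈ 8.69.
110 × 8.69 ≈ 960.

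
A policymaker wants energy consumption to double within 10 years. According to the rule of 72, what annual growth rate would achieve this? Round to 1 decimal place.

72 / 10 ≈ 7.20, so about 7.2% annually.

7.2% annually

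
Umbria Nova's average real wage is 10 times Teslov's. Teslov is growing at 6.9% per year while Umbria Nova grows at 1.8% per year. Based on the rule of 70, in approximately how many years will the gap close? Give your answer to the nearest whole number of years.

The growth-rate gap is 6.9% − 1.8% = 5.1 percentage points.
So the ratio between them halves every 70/5.1 ≈ 13.73 years.
A 10 times gap takes log₂(10) ≈ 3.32 halvings to close: 3.32 × 13.73 ≈ 46 years.

≈ 46 years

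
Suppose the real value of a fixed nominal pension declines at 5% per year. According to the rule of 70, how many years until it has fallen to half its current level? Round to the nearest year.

Halving time ≈ 70 / 5 = 14.00 → 14 years.

about 14 years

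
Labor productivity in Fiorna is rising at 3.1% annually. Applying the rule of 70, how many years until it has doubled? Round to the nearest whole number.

At 3.1%, doubling takes about 70/3.1 = 22.58 years.

roughly 23 years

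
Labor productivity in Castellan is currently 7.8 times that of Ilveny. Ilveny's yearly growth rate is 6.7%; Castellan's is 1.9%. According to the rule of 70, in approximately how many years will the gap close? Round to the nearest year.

The growth-rate gap is 6.7% − 1.9% = 4.8 percentage points.
So the ratio between them halves every 70/4.8 ≈ 14.58 years.
A 7.8 times gap takes log₂(7.8) ≈ 2.96 halvings to close: 2.96 × 14.58 ≈ 43 years.

43 years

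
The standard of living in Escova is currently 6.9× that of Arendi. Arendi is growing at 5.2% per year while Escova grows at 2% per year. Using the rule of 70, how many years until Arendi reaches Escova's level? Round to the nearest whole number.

about 61 years

What matters is the difference: 3.2 pp.
Rule of 70 on the gap: the ratio halves every 70/3.2 ≈ 21.88 years.
A 6.9× gap takes log₂(6.9) ≈ 2.79 halvings to close: 2.79 × 21.88 ≈ 61 years.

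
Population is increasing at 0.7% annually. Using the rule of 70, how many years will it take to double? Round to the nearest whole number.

≈ 100 years

Doubling time ≈ 70 / 0.7 = 100.00 years.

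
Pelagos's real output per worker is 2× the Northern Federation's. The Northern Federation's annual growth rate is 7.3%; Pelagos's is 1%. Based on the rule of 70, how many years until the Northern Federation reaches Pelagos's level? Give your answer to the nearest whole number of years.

≈ 11 years

The growth-rate gap is 7.3% − 1% = 6.3 percentage points.
So the ratio between them halves every 70/6.3 ≈ 11.11 years.
A 2× gap closes after 1 halving: 1 × 11.11 ≈ 11 years.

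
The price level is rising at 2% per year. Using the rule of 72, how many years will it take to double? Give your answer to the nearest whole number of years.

about 36 years

72/2 ≈ 36.00, so it doubles roughly every 36 years.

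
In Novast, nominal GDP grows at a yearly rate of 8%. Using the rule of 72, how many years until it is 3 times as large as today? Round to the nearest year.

Doubling time ≈ 72/8 = 9.00 years.
Reaching 3× takes log₂(3) ≈ 1.58 doublings.
1.58 × 9.00 ≈ 14 years.

about 14 years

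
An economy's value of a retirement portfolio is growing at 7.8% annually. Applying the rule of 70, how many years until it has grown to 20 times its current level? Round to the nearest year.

approximately 39 years

One doubling takes 70/7.8 = 8.97 years.
Reaching 20× takes log₂(20) ≈ 4.32 doublings.
4.32 × 8.97 ≈ 39 years.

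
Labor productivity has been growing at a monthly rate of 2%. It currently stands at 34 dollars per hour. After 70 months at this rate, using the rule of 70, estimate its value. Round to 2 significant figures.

roughly 140 dollars per hour

It doubles every 70/2 ≈ 35.00 months, so 70 months is 2.00 doublings.
2^2.00 ≈ 4.00; 34 × 4.00 ≈ 140 dollars per hour.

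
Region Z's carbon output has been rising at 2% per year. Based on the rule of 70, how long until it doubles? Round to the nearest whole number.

At 2%, doubling takes about 70/2 = 35.00 years.

around 35 years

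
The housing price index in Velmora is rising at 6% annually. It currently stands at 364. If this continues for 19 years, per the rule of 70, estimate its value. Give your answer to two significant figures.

approximately 1100

It doubles every 70/6 ≈ 11.67 years, so 19 years is 1.63 doublings.
2^1.63 ≈ 3.10; 364 × 3.10 ≈ 1100.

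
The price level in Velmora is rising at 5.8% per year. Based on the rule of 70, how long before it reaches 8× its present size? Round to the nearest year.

≈ 36 years

At 5.8% it doubles every 70/5.8 ≈ 12.07 years.
8× is 3 doublings, so 3 × 12.07 ≈ 36 years.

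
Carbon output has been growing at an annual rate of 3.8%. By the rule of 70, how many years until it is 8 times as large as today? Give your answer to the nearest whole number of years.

Doubling time ≈ 70/3.8 = 18.42 years.
8× is 3 doublings, so 3 × 18.42 ≈ 55 years.

roughly 55 years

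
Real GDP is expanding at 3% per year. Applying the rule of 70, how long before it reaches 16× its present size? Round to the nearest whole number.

At 3% it doubles every 70/3 ≈ 23.33 years.
16 = 2^4, so 4 doublings → 93 years.

about 93 years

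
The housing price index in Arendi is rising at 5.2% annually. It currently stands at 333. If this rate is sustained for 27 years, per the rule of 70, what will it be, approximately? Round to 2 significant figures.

It doubles every 70/5.2 ≈ 13.46 years, so 27 years is 2.01 doublings.
2^2.01 ≈ 4.03; 333 × 4.03 ≈ 1300.

≈ 1300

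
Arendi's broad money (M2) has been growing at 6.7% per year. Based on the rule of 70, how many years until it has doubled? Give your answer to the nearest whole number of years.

≈ 10 years

At 6.7%, doubling takes about 70/6.7 = 10.45 years.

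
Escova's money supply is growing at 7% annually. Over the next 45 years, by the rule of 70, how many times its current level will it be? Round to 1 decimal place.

Doubles every ≈ 10.00 years (70/7).
45 years is 4.50 doublings; 2^4.50 ≈ 22.6×.

about 22.6 times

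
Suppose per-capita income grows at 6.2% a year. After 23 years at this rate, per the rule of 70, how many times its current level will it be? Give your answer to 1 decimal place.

roughly 4.1 times

Doubles every ≈ 11.29 years (70/6.2).
23 years is 2.04 doublings; 2^2.04 ≈ 4.1×.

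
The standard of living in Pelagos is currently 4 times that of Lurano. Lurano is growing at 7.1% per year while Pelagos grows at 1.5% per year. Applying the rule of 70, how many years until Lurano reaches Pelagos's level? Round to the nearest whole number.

around 25 years

Lurano gains on Pelagos at 7.1% − 1.5% = 5.6 points a year.
At that relative rate the gap halves every 70/5.6 ≈ 12.50 years.
A 4 times gap closes after 2 halvings: 2 × 12.50 ≈ 25 years.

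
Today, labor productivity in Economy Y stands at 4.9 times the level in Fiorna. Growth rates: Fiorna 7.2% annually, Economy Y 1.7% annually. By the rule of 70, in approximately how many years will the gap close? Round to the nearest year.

about 29 years

What matters is the difference: 5.5 pp.
Rule of 70 on the gap: the ratio halves every 70/5.5 ≈ 12.73 years.
A 4.9 times gap takes log₂(4.9) ≈ 2.29 halvings to close: 2.29 × 12.73 ≈ 29 years.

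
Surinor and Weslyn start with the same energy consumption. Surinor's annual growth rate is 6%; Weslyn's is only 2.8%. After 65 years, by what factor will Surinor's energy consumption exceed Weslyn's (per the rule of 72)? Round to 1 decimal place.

roughly 7.4 times

Rate gap = 6% − 2.8% = 3.2 points.
The ratio doubles every 72/3.2 ≈ 22.50 years.
65/22.50 ≈ 2.89 doublings → ratio ≈ 2^2.89 ≈ 7.4.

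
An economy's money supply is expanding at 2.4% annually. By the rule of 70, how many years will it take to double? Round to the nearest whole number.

70/2.4 ≈ 29.17, so it doubles roughly every 29 years.

29 years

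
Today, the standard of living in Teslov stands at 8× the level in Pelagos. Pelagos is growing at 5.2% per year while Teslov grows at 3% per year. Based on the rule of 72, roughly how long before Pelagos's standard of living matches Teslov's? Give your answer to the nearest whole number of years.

Pelagos gains on Teslov at 5.2% − 3% = 2.2 points a year.
At that relative rate the gap halves every 72/2.2 ≈ 32.73 years.
An 8× gap closes after 3 halvings: 3 × 32.73 ≈ 98 years.

98 years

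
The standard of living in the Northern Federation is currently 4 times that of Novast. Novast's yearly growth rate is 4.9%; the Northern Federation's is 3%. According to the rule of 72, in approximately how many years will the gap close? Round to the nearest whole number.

≈ 76 years

The growth-rate gap is 4.9% − 3% = 1.9 percentage points.
So the ratio between them halves every 72/1.9 ≈ 37.89 years.
A 4 times gap closes after 2 halvings: 2 × 37.89 ≈ 76 years.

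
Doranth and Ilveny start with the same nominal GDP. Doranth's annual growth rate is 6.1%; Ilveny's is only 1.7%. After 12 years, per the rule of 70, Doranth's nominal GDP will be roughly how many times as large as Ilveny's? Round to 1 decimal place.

Rate gap = 6.1% − 1.7% = 4.4 points.
The ratio doubles every 70/4.4 ≈ 15.91 years.
12/15.91 ≈ 0.75 doublings → ratio ≈ 2^0.75 ≈ 1.7.

around 1.7 times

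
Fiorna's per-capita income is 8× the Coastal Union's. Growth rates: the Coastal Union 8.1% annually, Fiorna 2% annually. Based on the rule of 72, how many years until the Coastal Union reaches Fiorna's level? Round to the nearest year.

The growth-rate gap is 8.1% − 2% = 6.1 percentage points.
So the ratio between them halves every 72/6.1 ≈ 11.80 years.
An 8× gap closes after 3 halvings: 3 × 11.80 ≈ 35 years.

≈ 35 years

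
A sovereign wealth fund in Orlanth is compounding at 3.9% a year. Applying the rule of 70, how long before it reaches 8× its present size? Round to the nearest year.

around 54 years

Doubling time ≈ 70/3.9 = 17.95 years.
8× is 3 doublings, so 3 × 17.95 ≈ 54 years.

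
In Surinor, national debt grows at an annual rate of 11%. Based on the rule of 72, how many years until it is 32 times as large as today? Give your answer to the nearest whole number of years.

Doubling time ≈ 72/11 = 6.55 years.
32 = 2^5, so 5 doublings → 33 years.

about 33 years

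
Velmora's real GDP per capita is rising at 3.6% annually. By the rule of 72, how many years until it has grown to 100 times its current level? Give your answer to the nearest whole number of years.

One doubling takes 72/3.6 = 20.00 years.
Reaching 100× takes log₂(100) ≈ 6.64 doublings.
6.64 × 20.00 ≈ 133 years.

approximately 133 years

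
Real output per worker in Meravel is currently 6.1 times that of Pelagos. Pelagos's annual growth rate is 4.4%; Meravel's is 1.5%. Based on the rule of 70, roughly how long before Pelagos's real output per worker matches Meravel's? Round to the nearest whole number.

≈ 63 years

What matters is the difference: 2.9 pp.
Rule of 70 on the gap: the ratio halves every 70/2.9 ≈ 24.14 years.
A 6.1 times gap takes log₂(6.1) ≈ 2.61 halvings to close: 2.61 × 24.14 ≈ 63 years.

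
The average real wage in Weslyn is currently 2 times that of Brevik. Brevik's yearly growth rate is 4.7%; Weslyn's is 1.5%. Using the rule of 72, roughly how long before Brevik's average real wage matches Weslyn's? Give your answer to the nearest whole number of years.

Brevik gains on Weslyn at 4.7% − 1.5% = 3.2 points a year.
At that relative rate the gap halves every 72/3.2 ≈ 22.50 years.
A 2 times gap closes after 1 halving: 1 × 22.50 ≈ 23 years.

roughly 23 years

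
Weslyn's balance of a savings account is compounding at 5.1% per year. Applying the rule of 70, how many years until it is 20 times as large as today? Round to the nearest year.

Doubling time ≈ 70/5.1 = 13.73 years.
20× is log₂ 20 ≈ 4.32 doublings, so ≈ 4.32 × 13.73 = 59 years.

59 years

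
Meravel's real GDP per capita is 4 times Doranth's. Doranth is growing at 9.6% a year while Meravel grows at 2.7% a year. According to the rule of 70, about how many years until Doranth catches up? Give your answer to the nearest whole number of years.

Doranth gains on Meravel at 9.6% − 2.7% = 6.9 points a year.
At that relative rate the gap halves every 70/6.9 ≈ 10.14 years.
A 4 times gap closes after 2 halvings: 2 × 10.14 ≈ 20 years.

20 years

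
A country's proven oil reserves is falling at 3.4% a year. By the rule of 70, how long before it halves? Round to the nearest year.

approximately 21 years

Halving time ≈ 70 / 3.4 = 20.59 → 21 years.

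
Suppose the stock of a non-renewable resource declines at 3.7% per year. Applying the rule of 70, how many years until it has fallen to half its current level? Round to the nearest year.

around 19 years

Halving time ≈ 70 / 3.7 = 18.92 → 19 years.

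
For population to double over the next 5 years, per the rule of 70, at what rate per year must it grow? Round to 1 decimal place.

around 14.0%

70 / 5 ≈ 14.00, so about 14.0% per year.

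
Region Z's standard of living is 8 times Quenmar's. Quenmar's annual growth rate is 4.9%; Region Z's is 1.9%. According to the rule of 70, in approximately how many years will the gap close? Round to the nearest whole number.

The growth-rate gap is 4.9% − 1.9% = 3 percentage points.
So the ratio between them halves every 70/3 ≈ 23.33 years.
An 8 times gap closes after 3 halvings: 3 × 23.33 ≈ 70 years.

around 70 years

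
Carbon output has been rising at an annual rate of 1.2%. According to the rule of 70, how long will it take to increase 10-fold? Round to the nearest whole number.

At 1.2% it doubles every 70/1.2 ≈ 58.33 years.
10× is log₂ 10 ≈ 3.32 doublings, so ≈ 3.32 × 58.33 = 194 years.

approximately 194 years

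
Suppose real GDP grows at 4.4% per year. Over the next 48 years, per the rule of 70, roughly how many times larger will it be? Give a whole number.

At 4.4% one doubling takes ≈ 15.91 years; 48 years is 3 of them, so ×8.

about 8 times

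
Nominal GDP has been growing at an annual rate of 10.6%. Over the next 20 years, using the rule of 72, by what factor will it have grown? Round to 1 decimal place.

Doubles every ≈ 6.79 years (72/10.6).
20 years is 2.95 doublings; 2^2.95 ≈ 7.7×.

≈ 7.7 times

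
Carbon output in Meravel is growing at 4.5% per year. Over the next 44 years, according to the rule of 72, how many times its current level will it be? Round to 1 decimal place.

Doubling time ≈ 72/4.5 = 16.00 years.
44 years / 16.00 ≈ 2.75 doublings → factor 2^2.75 ≈ 6.7.

roughly 6.7 times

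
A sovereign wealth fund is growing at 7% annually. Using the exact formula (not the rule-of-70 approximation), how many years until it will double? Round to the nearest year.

t = ln(2) / ln(1 + 0.07) = 0.6931 / 0.067659 ≈ 10.24.
≈ 10 years.

10 years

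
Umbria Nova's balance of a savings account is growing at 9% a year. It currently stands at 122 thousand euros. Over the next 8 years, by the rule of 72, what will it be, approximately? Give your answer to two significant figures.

Doubling time ≈ 72/9 = 8.00 years.
8 years is 8/8.00 ≈ 1.00 doublings, a factor of 2^1.00 ≈ 2.00.
122 × 2.00 ≈ 240 thousand euros.

around 240 thousand euros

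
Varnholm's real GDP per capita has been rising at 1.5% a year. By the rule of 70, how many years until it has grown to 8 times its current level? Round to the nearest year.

Doubling time ≈ 70/1.5 = 46.67 years.
Getting to 8× needs 3 doublings: 3 × 46.67 ≈ 140 years.

around 140 years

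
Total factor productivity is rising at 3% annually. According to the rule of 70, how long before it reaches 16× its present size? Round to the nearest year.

93 years

At 3% it doubles every 70/3 ≈ 23.33 years.
16 = 2^4, so 4 doublings → 93 years.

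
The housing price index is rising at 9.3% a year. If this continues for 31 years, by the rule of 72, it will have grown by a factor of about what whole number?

roughly 16 times

Doubling time ≈ 72/9.3 = 7.74 years.
31/7.74 ≈ 4 doublings, so about 2^4 = 16×.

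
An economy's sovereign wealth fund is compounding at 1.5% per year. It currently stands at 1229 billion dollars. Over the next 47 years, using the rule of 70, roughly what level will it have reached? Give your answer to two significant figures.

2500 billion dollars

Doubling time ≈ 70/1.5 = 46.67 years.
47 years is 47/46.67 ≈ 1.01 doublings, a factor of 2^1.01 ≈ 2.01.
1229 × 2.01 ≈ 2500 billion dollars.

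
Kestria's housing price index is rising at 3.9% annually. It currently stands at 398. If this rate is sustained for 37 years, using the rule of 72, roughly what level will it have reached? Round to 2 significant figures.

Doubling time ≈ 72/3.9 = 18.46 years.
37 years is 37/18.46 ≈ 2.00 doublings, a factor of 2^2.00 ≈ 4.00.
398 × 4.00 ≈ 1600.

approximately 1600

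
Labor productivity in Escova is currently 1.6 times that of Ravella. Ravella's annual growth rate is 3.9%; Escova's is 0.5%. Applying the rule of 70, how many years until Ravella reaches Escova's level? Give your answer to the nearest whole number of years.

The growth-rate gap is 3.9% − 0.5% = 3.4 percentage points.
So the ratio between them halves every 70/3.4 ≈ 20.59 years.
A 1.6 times gap takes log₂(1.6) ≈ 0.68 halvings to close: 0.68 × 20.59 ≈ 14 years.

around 14 years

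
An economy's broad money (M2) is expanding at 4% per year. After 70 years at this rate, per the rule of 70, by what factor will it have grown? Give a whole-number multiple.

≈ 16 times

At 4% one doubling takes ≈ 17.50 years; 70 years is 4 of them, so ×16.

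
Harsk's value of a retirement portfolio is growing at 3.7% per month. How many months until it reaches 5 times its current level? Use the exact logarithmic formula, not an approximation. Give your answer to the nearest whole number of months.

44 months

t = ln(5) / ln(1 + 0.037) = 1.6094 / 0.036332 ≈ 44.30.
≈ 44 months.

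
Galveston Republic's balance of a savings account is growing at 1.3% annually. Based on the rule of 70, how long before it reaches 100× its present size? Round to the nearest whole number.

approximately 358 years

One doubling takes 70/1.3 = 53.85 years.
Reaching 100× takes log₂(100) ≈ 6.64 doublings.
6.64 × 53.85 ≈ 358 years.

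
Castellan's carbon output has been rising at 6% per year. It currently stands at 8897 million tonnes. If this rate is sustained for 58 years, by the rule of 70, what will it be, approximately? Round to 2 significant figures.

It doubles every 70/6 ≈ 11.67 years, so 58 years is 4.97 doublings.
2^4.97 ≈ 31.34; 8897 × 31.34 ≈ 280000 million tonnes.

roughly 280000 million tonnes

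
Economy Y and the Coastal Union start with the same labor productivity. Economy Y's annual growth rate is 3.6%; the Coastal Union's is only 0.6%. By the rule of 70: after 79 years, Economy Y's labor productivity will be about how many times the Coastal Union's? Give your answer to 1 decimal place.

Only the 3-point difference matters.
70/3 ≈ 23.33 years per doubling of the ratio; 79 years gives 3.39 doublings, so ≈ 10.5×.

around 10.5 times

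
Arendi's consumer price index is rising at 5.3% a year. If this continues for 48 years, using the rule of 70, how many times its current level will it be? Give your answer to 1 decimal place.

around 12.4 times

Doubling time ≈ 70/5.3 = 13.21 years.
48 years / 13.21 ≈ 3.63 doublings → factor 2^3.63 ≈ 12.4.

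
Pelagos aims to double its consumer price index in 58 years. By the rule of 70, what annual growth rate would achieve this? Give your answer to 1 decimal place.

about 1.2%

70 / 58 ≈ 1.21, so about 1.2% a year.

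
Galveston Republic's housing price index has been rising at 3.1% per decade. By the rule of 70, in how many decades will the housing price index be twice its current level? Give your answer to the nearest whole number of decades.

approximately 23 decades

Doubling time ≈ 70 / 3.1 = 22.58 decades.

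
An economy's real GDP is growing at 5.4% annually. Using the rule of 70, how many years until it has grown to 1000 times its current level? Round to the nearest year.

129 years

At 5.4% it doubles every 70/5.4 ≈ 12.96 years.
1000× is log₂ 1000 ≈ 9.97 doublings, so ≈ 9.97 × 12.96 = 129 years.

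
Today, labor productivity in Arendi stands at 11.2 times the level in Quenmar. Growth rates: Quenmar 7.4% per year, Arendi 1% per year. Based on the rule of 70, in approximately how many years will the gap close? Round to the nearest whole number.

The growth-rate gap is 7.4% − 1% = 6.4 percentage points.
So the ratio between them halves every 70/6.4 ≈ 10.94 years.
An 11.2 times gap takes log₂(11.2) ≈ 3.49 halvings to close: 3.49 × 10.94 ≈ 38 years.

roughly 38 years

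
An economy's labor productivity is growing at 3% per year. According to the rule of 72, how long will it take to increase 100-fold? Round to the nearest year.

about 159 years

Doubling time ≈ 72/3 = 24.00 years.
100× is log₂ 100 ≈ 6.64 doublings, so ≈ 6.64 × 24.00 = 159 years.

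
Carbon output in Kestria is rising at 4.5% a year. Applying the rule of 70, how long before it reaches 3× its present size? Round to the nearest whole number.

Doubling time ≈ 70/4.5 = 15.56 years.
Reaching 3× takes log₂(3) ≈ 1.58 doublings.
1.58 × 15.56 ≈ 25 years.

approximately 25 years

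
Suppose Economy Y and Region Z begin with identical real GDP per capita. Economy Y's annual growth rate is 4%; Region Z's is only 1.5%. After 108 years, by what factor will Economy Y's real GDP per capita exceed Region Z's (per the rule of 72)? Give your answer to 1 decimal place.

≈ 13.5 times

Rate gap = 4% − 1.5% = 2.5 points.
The ratio doubles every 72/2.5 ≈ 28.80 years.
108/28.80 ≈ 3.75 doublings → ratio ≈ 2^3.75 ≈ 13.5.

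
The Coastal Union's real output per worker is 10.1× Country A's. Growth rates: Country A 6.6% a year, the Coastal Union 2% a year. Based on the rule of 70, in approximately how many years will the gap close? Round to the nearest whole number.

≈ 51 years

What matters is the difference: 4.6 pp.
Rule of 70 on the gap: the ratio halves every 70/4.6 ≈ 15.22 years.
A 10.1× gap takes log₂(10.1) ≈ 3.34 halvings to close: 3.34 × 15.22 ≈ 51 years.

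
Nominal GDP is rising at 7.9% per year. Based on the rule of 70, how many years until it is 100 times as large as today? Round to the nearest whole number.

One doubling takes 70/7.9 = 8.86 years.
100× is log₂ 100 ≈ 6.64 doublings, so ≈ 6.64 × 8.86 = 59 years.

about 59 years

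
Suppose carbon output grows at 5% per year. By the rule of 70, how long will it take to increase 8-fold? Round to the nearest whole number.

Doubling time ≈ 70/5 = 14.00 years.
8× is 3 doublings, so 3 × 14.00 ≈ 42 years.

≈ 42 years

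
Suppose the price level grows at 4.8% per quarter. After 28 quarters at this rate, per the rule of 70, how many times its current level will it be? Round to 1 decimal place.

Doubles every ≈ 14.58 quarters (70/4.8).
28 quarters is 1.92 doublings; 2^1.92 ≈ 3.8×.

≈ 3.8 times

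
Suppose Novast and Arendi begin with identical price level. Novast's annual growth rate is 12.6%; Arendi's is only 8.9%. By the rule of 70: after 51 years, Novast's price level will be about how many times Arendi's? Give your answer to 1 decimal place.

Rate gap = 12.6% − 8.9% = 3.7 points.
The ratio doubles every 70/3.7 ≈ 18.92 years.
51/18.92 ≈ 2.70 doublings → ratio ≈ 2^2.70 ≈ 6.5.

6.5 times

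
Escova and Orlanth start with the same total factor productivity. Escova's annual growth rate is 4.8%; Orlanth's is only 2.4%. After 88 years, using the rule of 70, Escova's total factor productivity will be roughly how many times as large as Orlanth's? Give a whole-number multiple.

roughly 8 times

Rate gap = 4.8% − 2.4% = 2.4 points.
The ratio doubles every 70/2.4 ≈ 29.17 years.
88/29.17 ≈ 3.02 doublings → ratio ≈ 2^3.02 ≈ 8.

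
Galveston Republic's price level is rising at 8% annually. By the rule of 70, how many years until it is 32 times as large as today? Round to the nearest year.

about 44 years

At 8% it doubles every 70/8 ≈ 8.75 years.
32× is 5 doublings, so 5 × 8.75 ≈ 44 years.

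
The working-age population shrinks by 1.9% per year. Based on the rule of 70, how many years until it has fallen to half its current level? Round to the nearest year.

The rule works in reverse for decay: 70/1.9 ≈ 36.84 years to halve.

around 37 years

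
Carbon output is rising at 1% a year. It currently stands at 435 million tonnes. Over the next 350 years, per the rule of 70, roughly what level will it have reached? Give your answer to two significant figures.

It doubles every 70/1 ≈ 70.00 years, so 350 years is 5.00 doublings.
2^5.00 ≈ 32.00; 435 × 32.00 ≈ 14000 million tonnes.

about 14000 million tonnes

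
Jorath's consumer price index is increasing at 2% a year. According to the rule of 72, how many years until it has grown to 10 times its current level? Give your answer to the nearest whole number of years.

At 2% it doubles every 72/2 ≈ 36.00 years.
10× is log₂ 10 ≈ 3.32 doublings, so ≈ 3.32 × 36.00 = 120 years.

approximately 120 years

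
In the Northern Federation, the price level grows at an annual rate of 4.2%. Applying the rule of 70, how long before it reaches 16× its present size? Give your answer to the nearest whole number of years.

Doubling time ≈ 70/4.2 = 16.67 years.
16 = 2^4, so 4 doublings → 67 years.

about 67 years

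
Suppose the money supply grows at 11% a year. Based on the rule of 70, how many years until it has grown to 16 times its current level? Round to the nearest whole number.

approximately 25 years

One doubling takes 70/11 = 6.36 years.
Getting to 16× needs 4 doublings: 4 × 6.36 ≈ 25 years.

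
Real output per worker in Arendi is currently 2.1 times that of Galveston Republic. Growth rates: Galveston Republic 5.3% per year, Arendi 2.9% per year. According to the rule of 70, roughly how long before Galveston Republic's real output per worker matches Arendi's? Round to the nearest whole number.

Galveston Republic gains on Arendi at 5.3% − 2.9% = 2.4 points a year.
At that relative rate the gap halves every 70/2.4 ≈ 29.17 years.
A 2.1 times gap takes log₂(2.1) ≈ 1.07 halvings to close: 1.07 × 29.17 ≈ 31 years.

approximately 31 years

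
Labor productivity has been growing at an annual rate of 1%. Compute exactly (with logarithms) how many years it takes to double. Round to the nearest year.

t = ln(2) / ln(1 + 0.01) = 0.6931 / 0.009950 ≈ 69.66.
≈ 70 years.

70 years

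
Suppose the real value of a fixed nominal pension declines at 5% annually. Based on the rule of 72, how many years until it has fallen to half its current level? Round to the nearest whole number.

Halving time ≈ 72 / 5 = 14.40 → 14 years.

around 14 years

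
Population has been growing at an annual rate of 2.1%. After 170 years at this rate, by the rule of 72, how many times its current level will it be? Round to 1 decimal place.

31.1 times

Doubling time ≈ 72/2.1 = 34.29 years.
170 years / 34.29 ≈ 4.96 doublings → factor 2^4.96 ≈ 31.1.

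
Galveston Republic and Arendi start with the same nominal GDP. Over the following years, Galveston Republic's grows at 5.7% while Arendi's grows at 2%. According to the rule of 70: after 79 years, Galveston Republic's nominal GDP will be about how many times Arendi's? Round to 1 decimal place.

Rate gap = 5.7% − 2% = 3.7 points.
The ratio doubles every 70/3.7 ≈ 18.92 years.
79/18.92 ≈ 4.18 doublings → ratio ≈ 2^4.18 ≈ 18.1.

roughly 18.1 times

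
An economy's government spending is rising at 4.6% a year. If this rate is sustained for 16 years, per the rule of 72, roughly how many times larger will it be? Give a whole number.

approximately 2 times

72/4.6 ≈ 15.65 years per doubling.
16 years fits 1 doubling: 2^1 = 2.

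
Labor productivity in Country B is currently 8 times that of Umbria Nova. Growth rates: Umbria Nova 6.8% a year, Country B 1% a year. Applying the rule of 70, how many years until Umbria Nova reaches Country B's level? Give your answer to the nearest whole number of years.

about 36 years

The growth-rate gap is 6.8% − 1% = 5.8 percentage points.
So the ratio between them halves every 70/5.8 ≈ 12.07 years.
An 8 times gap closes after 3 halvings: 3 × 12.07 ≈ 36 years.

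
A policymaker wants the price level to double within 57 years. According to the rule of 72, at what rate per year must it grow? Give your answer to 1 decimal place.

72 / 57 ≈ 1.26, so about 1.3% per year.

roughly 1.3% per year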